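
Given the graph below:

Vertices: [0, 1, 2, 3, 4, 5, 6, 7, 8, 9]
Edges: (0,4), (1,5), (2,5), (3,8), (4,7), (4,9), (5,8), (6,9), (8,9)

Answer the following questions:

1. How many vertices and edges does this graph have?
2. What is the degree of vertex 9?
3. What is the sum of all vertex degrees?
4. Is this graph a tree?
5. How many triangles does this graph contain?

Count: 10 vertices, 9 edges.
Vertex 9 has neighbors [4, 6, 8], degree = 3.
Handshaking lemma: 2 * 9 = 18.
A graph is a tree iff it is connected and has exactly n-1 edges. This graph is connected (all 10 vertices in one component) and has 10-1 = 9 edges. It is a tree.
Number of triangles = 0.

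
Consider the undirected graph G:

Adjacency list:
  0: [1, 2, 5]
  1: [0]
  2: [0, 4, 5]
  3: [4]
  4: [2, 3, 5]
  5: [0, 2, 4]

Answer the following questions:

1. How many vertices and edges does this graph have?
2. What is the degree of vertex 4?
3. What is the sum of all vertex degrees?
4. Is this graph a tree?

Count: 6 vertices, 7 edges.
Vertex 4 has neighbors [2, 3, 5], degree = 3.
Handshaking lemma: 2 * 7 = 14.
A tree on 6 vertices has 5 edges. This graph has 7 edges (2 extra). Not a tree.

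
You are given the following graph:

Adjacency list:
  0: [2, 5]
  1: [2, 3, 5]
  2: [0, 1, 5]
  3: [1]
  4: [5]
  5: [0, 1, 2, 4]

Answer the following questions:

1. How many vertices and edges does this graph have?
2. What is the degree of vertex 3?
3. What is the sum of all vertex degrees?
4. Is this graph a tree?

Count: 6 vertices, 7 edges.
Vertex 3 has neighbors [1], degree = 1.
Handshaking lemma: 2 * 7 = 14.
A tree on 6 vertices has 5 edges. This graph has 7 edges (2 extra). Not a tree.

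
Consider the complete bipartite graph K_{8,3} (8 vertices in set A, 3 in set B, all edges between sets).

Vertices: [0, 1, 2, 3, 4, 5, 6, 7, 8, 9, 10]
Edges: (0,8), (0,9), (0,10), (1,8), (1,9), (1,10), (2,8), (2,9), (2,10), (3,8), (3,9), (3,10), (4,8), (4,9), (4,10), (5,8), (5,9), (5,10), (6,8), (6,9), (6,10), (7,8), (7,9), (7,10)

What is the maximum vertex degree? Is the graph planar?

Set-A vertices have degree 3; set-B vertices have degree 8. Maximum degree = max(8,3) = 8.
K_{8,3} contains K_{3,3} as a subgraph (since both sides have >= 3 vertices); by Kuratowski's theorem it is not planar.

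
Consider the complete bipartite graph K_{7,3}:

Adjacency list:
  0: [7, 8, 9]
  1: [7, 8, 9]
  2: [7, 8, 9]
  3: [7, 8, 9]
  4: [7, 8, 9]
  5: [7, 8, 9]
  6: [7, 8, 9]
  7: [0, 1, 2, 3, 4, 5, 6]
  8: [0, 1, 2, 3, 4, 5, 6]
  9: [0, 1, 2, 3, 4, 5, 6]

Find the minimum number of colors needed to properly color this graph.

K_{7,3} is bipartite: vertices split into two independent sets of size 7 and 3.
Color one set 0, the other 1. No adjacent vertices share a color.
Chromatic number = 2.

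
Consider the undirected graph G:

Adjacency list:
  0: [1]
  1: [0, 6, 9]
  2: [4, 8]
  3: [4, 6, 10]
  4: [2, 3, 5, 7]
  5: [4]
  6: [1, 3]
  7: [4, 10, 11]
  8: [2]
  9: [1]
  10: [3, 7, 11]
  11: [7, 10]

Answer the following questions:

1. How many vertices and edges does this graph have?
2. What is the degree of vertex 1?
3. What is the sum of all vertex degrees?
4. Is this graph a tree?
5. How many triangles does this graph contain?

Count: 12 vertices, 13 edges.
Vertex 1 has neighbors [0, 6, 9], degree = 3.
Handshaking lemma: 2 * 13 = 26.
A tree on 12 vertices has 11 edges. This graph has 13 edges (2 extra). Not a tree.
Number of triangles = 1.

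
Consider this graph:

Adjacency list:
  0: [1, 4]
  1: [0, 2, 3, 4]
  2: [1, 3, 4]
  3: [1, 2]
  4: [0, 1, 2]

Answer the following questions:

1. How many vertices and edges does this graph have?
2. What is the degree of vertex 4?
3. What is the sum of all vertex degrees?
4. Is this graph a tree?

Count: 5 vertices, 7 edges.
Vertex 4 has neighbors [0, 1, 2], degree = 3.
Handshaking lemma: 2 * 7 = 14.
A tree on 5 vertices has 4 edges. This graph has 7 edges (3 extra). Not a tree.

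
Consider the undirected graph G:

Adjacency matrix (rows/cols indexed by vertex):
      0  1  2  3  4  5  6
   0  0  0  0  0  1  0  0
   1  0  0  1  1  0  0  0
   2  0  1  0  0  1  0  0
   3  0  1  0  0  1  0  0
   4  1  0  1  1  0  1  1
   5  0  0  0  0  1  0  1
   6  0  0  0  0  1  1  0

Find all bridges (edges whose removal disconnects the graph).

A bridge is an edge whose removal increases the number of connected components.
Bridges found: (0,4)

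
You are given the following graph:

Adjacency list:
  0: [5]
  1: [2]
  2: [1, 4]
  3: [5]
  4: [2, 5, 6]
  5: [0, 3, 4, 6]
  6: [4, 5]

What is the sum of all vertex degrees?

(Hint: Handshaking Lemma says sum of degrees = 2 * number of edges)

Count edges: 7 edges.
By Handshaking Lemma: sum of degrees = 2 * 7 = 14.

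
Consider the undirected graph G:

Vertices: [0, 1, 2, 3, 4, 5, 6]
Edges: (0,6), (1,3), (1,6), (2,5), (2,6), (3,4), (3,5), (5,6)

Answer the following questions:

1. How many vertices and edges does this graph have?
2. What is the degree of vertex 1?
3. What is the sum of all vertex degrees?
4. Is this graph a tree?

Count: 7 vertices, 8 edges.
Vertex 1 has neighbors [3, 6], degree = 2.
Handshaking lemma: 2 * 8 = 16.
A tree on 7 vertices has 6 edges. This graph has 8 edges (2 extra). Not a tree.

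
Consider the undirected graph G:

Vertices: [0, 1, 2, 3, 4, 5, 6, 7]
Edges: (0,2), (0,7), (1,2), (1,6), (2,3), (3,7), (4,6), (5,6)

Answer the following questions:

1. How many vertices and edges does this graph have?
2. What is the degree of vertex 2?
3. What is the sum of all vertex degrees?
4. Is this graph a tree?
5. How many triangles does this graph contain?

Count: 8 vertices, 8 edges.
Vertex 2 has neighbors [0, 1, 3], degree = 3.
Handshaking lemma: 2 * 8 = 16.
A tree on 8 vertices has 7 edges. This graph has 8 edges (1 extra). Not a tree.
Number of triangles = 0.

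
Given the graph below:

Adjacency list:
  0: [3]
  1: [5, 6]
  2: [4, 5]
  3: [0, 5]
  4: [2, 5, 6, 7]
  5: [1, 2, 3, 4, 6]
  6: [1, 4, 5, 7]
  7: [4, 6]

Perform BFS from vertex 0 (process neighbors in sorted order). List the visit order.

BFS from vertex 0 (neighbors processed in ascending order):
Visit order: 0, 3, 5, 1, 2, 4, 6, 7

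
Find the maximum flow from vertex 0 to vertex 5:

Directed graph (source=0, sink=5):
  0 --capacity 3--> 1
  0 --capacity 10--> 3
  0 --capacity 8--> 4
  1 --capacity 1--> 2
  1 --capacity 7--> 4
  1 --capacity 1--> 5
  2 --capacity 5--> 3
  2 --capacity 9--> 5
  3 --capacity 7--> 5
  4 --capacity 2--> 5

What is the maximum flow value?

Computing max flow:
  Flow on (0->1): 2/3
  Flow on (0->3): 7/10
  Flow on (0->4): 2/8
  Flow on (1->2): 1/1
  Flow on (1->5): 1/1
  Flow on (2->5): 1/9
  Flow on (3->5): 7/7
  Flow on (4->5): 2/2
Maximum flow = 11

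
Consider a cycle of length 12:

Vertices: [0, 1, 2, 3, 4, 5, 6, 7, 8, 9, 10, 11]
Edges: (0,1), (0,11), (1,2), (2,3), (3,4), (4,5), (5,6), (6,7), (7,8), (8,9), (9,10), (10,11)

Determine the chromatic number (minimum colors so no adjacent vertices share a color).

This is an even cycle (C_12). Even cycles are bipartite.
Chromatic number = 2.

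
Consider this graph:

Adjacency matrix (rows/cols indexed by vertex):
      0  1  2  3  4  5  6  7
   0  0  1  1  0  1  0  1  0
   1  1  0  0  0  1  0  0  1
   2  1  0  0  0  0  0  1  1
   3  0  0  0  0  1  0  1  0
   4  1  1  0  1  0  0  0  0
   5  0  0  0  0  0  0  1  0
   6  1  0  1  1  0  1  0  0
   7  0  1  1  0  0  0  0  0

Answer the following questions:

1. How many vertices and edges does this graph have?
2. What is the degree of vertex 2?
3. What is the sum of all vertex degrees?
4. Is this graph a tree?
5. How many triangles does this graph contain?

Count: 8 vertices, 11 edges.
Vertex 2 has neighbors [0, 6, 7], degree = 3.
Handshaking lemma: 2 * 11 = 22.
A tree on 8 vertices has 7 edges. This graph has 11 edges (4 extra). Not a tree.
Number of triangles = 2.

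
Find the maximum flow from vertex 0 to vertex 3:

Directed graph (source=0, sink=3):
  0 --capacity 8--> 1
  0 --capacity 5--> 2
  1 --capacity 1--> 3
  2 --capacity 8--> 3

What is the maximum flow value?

Computing max flow:
  Flow on (0->1): 1/8
  Flow on (0->2): 5/5
  Flow on (1->3): 1/1
  Flow on (2->3): 5/8
Maximum flow = 6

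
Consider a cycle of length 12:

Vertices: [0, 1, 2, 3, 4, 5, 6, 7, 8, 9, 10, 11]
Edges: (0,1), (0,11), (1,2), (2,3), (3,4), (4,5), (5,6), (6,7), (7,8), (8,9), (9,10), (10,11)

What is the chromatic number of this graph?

This is an even cycle (C_12). Even cycles are bipartite.
Chromatic number = 2.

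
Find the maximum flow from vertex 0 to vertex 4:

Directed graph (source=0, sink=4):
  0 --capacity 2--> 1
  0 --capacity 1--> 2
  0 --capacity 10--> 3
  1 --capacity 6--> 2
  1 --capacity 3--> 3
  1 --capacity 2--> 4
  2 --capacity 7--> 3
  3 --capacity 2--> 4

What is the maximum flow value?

Computing max flow:
  Flow on (0->1): 2/2
  Flow on (0->3): 2/10
  Flow on (1->4): 2/2
  Flow on (3->4): 2/2
Maximum flow = 4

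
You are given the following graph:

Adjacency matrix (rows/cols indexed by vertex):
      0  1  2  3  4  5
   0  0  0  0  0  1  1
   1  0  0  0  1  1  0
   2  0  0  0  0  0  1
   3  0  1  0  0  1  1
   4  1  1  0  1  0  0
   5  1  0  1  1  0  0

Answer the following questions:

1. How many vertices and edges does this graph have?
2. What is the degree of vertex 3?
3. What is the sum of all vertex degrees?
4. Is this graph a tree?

Count: 6 vertices, 7 edges.
Vertex 3 has neighbors [1, 4, 5], degree = 3.
Handshaking lemma: 2 * 7 = 14.
A tree on 6 vertices has 5 edges. This graph has 7 edges (2 extra). Not a tree.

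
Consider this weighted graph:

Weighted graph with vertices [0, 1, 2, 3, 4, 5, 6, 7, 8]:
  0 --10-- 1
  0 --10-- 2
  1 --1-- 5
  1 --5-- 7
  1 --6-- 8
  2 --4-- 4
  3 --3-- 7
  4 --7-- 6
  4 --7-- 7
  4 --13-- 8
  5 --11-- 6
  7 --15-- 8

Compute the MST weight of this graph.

Applying Kruskal's algorithm (sort edges by weight, add if no cycle):
  Add (1,5) w=1
  Add (3,7) w=3
  Add (2,4) w=4
  Add (1,7) w=5
  Add (1,8) w=6
  Add (4,6) w=7
  Add (4,7) w=7
  Add (0,1) w=10
  Skip (0,2) w=10 (creates cycle)
  Skip (5,6) w=11 (creates cycle)
  Skip (4,8) w=13 (creates cycle)
  Skip (7,8) w=15 (creates cycle)
MST weight = 43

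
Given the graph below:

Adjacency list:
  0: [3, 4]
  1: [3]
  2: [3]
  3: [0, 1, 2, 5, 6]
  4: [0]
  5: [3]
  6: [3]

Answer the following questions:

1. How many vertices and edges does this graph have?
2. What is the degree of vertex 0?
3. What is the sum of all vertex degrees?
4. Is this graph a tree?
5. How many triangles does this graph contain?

Count: 7 vertices, 6 edges.
Vertex 0 has neighbors [3, 4], degree = 2.
Handshaking lemma: 2 * 6 = 12.
A graph is a tree iff it is connected and has exactly n-1 edges. This graph is connected (all 7 vertices in one component) and has 7-1 = 6 edges. It is a tree.
Number of triangles = 0.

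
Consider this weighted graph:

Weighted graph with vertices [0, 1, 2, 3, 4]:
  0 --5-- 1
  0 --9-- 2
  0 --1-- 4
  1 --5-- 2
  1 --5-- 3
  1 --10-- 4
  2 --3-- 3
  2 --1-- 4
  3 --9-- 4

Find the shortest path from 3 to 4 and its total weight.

Using Dijkstra's algorithm from vertex 3:
Shortest path: 3 -> 2 -> 4
Total weight: 3 + 1 = 4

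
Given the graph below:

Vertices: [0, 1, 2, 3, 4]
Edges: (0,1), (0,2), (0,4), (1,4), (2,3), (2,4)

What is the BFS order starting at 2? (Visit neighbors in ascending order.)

BFS from vertex 2 (neighbors processed in ascending order):
Visit order: 2, 0, 3, 4, 1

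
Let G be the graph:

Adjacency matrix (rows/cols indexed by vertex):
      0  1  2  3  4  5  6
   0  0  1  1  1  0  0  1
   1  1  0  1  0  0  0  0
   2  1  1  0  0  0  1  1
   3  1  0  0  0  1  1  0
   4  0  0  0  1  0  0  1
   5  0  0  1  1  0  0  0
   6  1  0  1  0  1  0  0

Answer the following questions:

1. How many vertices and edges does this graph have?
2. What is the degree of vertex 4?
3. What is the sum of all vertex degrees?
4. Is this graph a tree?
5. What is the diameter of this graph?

Count: 7 vertices, 10 edges.
Vertex 4 has neighbors [3, 6], degree = 2.
Handshaking lemma: 2 * 10 = 20.
A tree on 7 vertices has 6 edges. This graph has 10 edges (4 extra). Not a tree.
Diameter (longest shortest path) = 3.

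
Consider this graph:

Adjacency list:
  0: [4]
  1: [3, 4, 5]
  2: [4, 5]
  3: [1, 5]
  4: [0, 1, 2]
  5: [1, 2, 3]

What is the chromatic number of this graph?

The graph has a maximum clique of size 3 (lower bound on chromatic number).
A valid 3-coloring: {0: 0, 1: 0, 2: 0, 3: 2, 4: 1, 5: 1}.
Chromatic number = 3.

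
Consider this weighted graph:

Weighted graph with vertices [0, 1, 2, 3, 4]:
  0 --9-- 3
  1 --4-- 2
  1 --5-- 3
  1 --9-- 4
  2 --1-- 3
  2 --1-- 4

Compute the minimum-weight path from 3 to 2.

Using Dijkstra's algorithm from vertex 3:
Shortest path: 3 -> 2
Total weight: 1 = 1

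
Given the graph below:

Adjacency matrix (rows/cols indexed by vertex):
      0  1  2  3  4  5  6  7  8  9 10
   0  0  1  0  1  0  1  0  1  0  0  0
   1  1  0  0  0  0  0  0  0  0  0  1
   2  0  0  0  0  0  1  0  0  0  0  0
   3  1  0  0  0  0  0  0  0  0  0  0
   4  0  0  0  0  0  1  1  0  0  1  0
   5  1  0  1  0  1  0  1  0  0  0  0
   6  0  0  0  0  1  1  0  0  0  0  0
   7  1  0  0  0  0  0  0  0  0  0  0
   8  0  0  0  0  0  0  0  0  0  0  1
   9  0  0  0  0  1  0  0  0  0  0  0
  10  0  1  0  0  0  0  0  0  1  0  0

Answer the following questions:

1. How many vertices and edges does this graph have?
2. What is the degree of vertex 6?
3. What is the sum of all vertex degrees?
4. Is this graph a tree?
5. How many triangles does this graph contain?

Count: 11 vertices, 11 edges.
Vertex 6 has neighbors [4, 5], degree = 2.
Handshaking lemma: 2 * 11 = 22.
A tree on 11 vertices has 10 edges. This graph has 11 edges (1 extra). Not a tree.
Number of triangles = 1.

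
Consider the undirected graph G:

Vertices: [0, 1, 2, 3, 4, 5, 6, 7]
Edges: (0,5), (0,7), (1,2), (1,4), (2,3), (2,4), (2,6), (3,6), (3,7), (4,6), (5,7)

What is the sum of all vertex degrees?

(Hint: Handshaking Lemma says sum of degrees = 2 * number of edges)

Count edges: 11 edges.
By Handshaking Lemma: sum of degrees = 2 * 11 = 22.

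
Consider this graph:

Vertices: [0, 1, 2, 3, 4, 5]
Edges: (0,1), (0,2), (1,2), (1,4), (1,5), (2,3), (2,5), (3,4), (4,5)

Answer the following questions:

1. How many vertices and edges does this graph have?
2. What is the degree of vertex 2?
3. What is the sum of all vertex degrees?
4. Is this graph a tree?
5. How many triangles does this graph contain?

Count: 6 vertices, 9 edges.
Vertex 2 has neighbors [0, 1, 3, 5], degree = 4.
Handshaking lemma: 2 * 9 = 18.
A tree on 6 vertices has 5 edges. This graph has 9 edges (4 extra). Not a tree.
Number of triangles = 3.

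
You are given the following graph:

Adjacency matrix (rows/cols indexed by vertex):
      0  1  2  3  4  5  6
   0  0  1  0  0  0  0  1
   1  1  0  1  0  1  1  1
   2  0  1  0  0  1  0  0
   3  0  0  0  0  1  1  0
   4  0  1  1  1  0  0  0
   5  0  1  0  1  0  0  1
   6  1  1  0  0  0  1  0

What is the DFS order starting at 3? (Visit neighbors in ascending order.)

DFS from vertex 3 (neighbors processed in ascending order):
Visit order: 3, 4, 1, 0, 6, 5, 2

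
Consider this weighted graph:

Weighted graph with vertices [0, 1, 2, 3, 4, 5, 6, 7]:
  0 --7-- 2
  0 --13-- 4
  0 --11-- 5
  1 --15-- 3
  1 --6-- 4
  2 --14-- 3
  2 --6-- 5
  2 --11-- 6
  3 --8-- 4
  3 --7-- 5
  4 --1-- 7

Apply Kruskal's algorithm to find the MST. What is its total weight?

Applying Kruskal's algorithm (sort edges by weight, add if no cycle):
  Add (4,7) w=1
  Add (1,4) w=6
  Add (2,5) w=6
  Add (0,2) w=7
  Add (3,5) w=7
  Add (3,4) w=8
  Skip (0,5) w=11 (creates cycle)
  Add (2,6) w=11
  Skip (0,4) w=13 (creates cycle)
  Skip (2,3) w=14 (creates cycle)
  Skip (1,3) w=15 (creates cycle)
MST weight = 46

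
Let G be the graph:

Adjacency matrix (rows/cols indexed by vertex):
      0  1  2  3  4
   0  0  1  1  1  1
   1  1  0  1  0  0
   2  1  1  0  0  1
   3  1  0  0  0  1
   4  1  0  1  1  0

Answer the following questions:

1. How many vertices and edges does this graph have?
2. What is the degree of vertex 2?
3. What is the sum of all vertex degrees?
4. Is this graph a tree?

Count: 5 vertices, 7 edges.
Vertex 2 has neighbors [0, 1, 4], degree = 3.
Handshaking lemma: 2 * 7 = 14.
A tree on 5 vertices has 4 edges. This graph has 7 edges (3 extra). Not a tree.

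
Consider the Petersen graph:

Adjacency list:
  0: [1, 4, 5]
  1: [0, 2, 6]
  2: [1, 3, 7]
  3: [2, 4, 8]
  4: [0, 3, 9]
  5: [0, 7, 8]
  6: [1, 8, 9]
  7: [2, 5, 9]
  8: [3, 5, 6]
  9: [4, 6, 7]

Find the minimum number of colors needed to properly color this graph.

The Petersen graph contains odd cycles (e.g. the outer 5-cycle), so chi >= 3.
A proper 3-coloring exists (it is a well-known 3-chromatic graph).
Chromatic number = 3.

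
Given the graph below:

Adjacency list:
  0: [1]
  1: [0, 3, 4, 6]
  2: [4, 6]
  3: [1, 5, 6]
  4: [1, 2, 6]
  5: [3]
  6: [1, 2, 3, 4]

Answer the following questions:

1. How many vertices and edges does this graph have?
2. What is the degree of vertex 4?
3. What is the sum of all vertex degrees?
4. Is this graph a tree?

Count: 7 vertices, 9 edges.
Vertex 4 has neighbors [1, 2, 6], degree = 3.
Handshaking lemma: 2 * 9 = 18.
A tree on 7 vertices has 6 edges. This graph has 9 edges (3 extra). Not a tree.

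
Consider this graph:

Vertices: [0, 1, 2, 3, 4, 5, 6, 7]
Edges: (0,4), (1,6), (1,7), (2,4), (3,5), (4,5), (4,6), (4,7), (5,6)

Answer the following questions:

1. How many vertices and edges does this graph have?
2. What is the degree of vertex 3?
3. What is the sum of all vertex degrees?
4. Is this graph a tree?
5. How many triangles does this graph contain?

Count: 8 vertices, 9 edges.
Vertex 3 has neighbors [5], degree = 1.
Handshaking lemma: 2 * 9 = 18.
A tree on 8 vertices has 7 edges. This graph has 9 edges (2 extra). Not a tree.
Number of triangles = 1.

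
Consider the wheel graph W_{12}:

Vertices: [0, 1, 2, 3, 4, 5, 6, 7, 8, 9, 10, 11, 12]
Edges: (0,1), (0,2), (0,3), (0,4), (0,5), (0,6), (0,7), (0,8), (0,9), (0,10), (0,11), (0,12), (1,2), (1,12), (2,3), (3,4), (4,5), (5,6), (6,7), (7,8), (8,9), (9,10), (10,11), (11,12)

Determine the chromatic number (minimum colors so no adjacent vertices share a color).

W_{12} = C_{12} plus a hub adjacent to every cycle vertex.
The outer cycle needs 2 colors (even cycle); the hub is adjacent to all of them so needs a fresh color.
Chromatic number = 2 + 1 = 3.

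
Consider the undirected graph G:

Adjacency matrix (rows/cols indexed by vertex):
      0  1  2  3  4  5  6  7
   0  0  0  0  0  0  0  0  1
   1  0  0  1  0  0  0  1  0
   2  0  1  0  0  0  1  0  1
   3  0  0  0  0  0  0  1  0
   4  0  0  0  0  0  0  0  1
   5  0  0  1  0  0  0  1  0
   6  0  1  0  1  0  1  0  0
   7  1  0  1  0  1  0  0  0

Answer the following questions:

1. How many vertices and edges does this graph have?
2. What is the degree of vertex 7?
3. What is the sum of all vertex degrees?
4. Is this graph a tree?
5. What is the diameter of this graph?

Count: 8 vertices, 8 edges.
Vertex 7 has neighbors [0, 2, 4], degree = 3.
Handshaking lemma: 2 * 8 = 16.
A tree on 8 vertices has 7 edges. This graph has 8 edges (1 extra). Not a tree.
Diameter (longest shortest path) = 5.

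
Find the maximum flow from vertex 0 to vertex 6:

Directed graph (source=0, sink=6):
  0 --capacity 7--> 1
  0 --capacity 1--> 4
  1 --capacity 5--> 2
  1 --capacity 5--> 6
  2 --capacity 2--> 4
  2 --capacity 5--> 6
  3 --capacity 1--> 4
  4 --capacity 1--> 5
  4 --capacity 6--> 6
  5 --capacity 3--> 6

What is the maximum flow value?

Computing max flow:
  Flow on (0->1): 7/7
  Flow on (0->4): 1/1
  Flow on (1->2): 2/5
  Flow on (1->6): 5/5
  Flow on (2->6): 2/5
  Flow on (4->6): 1/6
Maximum flow = 8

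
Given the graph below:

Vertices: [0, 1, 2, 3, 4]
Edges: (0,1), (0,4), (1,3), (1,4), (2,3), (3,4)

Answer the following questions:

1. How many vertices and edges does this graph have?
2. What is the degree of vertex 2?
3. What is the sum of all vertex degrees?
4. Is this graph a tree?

Count: 5 vertices, 6 edges.
Vertex 2 has neighbors [3], degree = 1.
Handshaking lemma: 2 * 6 = 12.
A tree on 5 vertices has 4 edges. This graph has 6 edges (2 extra). Not a tree.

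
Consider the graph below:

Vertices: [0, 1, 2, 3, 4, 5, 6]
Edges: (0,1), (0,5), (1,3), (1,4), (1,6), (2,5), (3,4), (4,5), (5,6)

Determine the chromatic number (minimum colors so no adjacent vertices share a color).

The graph has a maximum clique of size 3 (lower bound on chromatic number).
A valid 3-coloring: {0: 1, 1: 0, 2: 1, 3: 2, 4: 1, 5: 0, 6: 1}.
Chromatic number = 3.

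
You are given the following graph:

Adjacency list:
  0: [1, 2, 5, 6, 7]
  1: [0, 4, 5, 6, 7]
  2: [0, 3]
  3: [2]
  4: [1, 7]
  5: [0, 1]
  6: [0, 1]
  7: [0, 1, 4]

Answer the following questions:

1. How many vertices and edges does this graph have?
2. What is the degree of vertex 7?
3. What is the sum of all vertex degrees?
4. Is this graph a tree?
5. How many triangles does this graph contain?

Count: 8 vertices, 11 edges.
Vertex 7 has neighbors [0, 1, 4], degree = 3.
Handshaking lemma: 2 * 11 = 22.
A tree on 8 vertices has 7 edges. This graph has 11 edges (4 extra). Not a tree.
Number of triangles = 4.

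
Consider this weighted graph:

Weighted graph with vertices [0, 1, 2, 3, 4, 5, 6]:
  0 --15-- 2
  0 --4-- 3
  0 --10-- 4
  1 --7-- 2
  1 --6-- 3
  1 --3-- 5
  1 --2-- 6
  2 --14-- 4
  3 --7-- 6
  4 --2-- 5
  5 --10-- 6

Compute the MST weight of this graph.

Applying Kruskal's algorithm (sort edges by weight, add if no cycle):
  Add (1,6) w=2
  Add (4,5) w=2
  Add (1,5) w=3
  Add (0,3) w=4
  Add (1,3) w=6
  Add (1,2) w=7
  Skip (3,6) w=7 (creates cycle)
  Skip (0,4) w=10 (creates cycle)
  Skip (5,6) w=10 (creates cycle)
  Skip (2,4) w=14 (creates cycle)
  Skip (0,2) w=15 (creates cycle)
MST weight = 24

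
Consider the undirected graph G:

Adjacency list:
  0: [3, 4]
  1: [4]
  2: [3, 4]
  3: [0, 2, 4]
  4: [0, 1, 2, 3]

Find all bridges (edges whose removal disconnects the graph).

A bridge is an edge whose removal increases the number of connected components.
Bridges found: (1,4)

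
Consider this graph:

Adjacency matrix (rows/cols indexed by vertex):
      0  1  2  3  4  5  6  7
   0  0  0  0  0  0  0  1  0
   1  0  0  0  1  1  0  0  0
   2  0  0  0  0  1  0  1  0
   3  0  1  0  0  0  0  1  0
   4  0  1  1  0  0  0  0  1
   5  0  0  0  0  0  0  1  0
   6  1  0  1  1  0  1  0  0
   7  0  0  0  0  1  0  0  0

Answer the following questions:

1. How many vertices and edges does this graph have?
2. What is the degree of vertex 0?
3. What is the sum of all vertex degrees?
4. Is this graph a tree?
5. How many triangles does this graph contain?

Count: 8 vertices, 8 edges.
Vertex 0 has neighbors [6], degree = 1.
Handshaking lemma: 2 * 8 = 16.
A tree on 8 vertices has 7 edges. This graph has 8 edges (1 extra). Not a tree.
Number of triangles = 0.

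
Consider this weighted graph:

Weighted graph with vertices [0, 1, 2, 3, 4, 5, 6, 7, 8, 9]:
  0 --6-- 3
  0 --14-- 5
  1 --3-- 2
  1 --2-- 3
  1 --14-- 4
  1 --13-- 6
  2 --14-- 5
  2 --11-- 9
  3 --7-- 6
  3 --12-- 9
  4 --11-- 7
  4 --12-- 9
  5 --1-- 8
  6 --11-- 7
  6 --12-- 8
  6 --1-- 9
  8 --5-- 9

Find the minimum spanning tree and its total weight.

Applying Kruskal's algorithm (sort edges by weight, add if no cycle):
  Add (5,8) w=1
  Add (6,9) w=1
  Add (1,3) w=2
  Add (1,2) w=3
  Add (8,9) w=5
  Add (0,3) w=6
  Add (3,6) w=7
  Skip (2,9) w=11 (creates cycle)
  Add (4,7) w=11
  Add (6,7) w=11
  Skip (3,9) w=12 (creates cycle)
  Skip (4,9) w=12 (creates cycle)
  Skip (6,8) w=12 (creates cycle)
  Skip (1,6) w=13 (creates cycle)
  Skip (0,5) w=14 (creates cycle)
  Skip (1,4) w=14 (creates cycle)
  Skip (2,5) w=14 (creates cycle)
MST weight = 47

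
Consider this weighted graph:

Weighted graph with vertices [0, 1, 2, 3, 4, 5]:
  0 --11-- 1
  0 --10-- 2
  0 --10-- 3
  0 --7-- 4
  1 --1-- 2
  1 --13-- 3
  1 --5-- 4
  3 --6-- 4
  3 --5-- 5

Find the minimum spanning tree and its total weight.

Applying Kruskal's algorithm (sort edges by weight, add if no cycle):
  Add (1,2) w=1
  Add (1,4) w=5
  Add (3,5) w=5
  Add (3,4) w=6
  Add (0,4) w=7
  Skip (0,3) w=10 (creates cycle)
  Skip (0,2) w=10 (creates cycle)
  Skip (0,1) w=11 (creates cycle)
  Skip (1,3) w=13 (creates cycle)
MST weight = 24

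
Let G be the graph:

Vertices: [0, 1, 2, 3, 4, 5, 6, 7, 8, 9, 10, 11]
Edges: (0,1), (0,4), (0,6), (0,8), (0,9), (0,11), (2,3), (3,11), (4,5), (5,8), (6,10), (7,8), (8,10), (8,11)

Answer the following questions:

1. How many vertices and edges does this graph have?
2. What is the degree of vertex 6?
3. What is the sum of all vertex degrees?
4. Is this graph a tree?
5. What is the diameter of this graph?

Count: 12 vertices, 14 edges.
Vertex 6 has neighbors [0, 10], degree = 2.
Handshaking lemma: 2 * 14 = 28.
A tree on 12 vertices has 11 edges. This graph has 14 edges (3 extra). Not a tree.
Diameter (longest shortest path) = 4.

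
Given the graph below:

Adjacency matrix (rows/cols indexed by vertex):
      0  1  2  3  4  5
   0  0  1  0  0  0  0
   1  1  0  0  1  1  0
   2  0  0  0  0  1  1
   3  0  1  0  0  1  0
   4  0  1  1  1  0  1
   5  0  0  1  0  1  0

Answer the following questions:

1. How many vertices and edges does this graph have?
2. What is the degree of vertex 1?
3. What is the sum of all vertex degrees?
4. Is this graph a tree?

Count: 6 vertices, 7 edges.
Vertex 1 has neighbors [0, 3, 4], degree = 3.
Handshaking lemma: 2 * 7 = 14.
A tree on 6 vertices has 5 edges. This graph has 7 edges (2 extra). Not a tree.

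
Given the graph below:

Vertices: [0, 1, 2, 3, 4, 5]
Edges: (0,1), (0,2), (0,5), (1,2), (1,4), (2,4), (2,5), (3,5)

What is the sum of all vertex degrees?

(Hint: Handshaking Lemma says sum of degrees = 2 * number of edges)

Count edges: 8 edges.
By Handshaking Lemma: sum of degrees = 2 * 8 = 16.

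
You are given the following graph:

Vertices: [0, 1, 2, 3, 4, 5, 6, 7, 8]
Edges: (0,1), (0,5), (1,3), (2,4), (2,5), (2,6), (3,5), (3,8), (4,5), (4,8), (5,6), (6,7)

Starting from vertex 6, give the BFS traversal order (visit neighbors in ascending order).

BFS from vertex 6 (neighbors processed in ascending order):
Visit order: 6, 2, 5, 7, 4, 0, 3, 8, 1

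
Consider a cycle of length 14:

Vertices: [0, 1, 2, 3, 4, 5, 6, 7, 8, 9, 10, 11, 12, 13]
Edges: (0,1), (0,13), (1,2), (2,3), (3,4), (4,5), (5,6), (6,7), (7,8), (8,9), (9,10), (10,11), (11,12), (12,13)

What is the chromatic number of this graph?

This is an even cycle (C_14). Even cycles are bipartite.
Chromatic number = 2.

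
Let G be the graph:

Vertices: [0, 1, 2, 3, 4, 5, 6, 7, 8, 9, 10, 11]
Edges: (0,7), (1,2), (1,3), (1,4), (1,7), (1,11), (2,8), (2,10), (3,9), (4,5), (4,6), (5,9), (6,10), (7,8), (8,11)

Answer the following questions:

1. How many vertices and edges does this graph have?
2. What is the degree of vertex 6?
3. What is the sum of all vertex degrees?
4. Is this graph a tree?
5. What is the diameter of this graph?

Count: 12 vertices, 15 edges.
Vertex 6 has neighbors [4, 10], degree = 2.
Handshaking lemma: 2 * 15 = 30.
A tree on 12 vertices has 11 edges. This graph has 15 edges (4 extra). Not a tree.
Diameter (longest shortest path) = 4.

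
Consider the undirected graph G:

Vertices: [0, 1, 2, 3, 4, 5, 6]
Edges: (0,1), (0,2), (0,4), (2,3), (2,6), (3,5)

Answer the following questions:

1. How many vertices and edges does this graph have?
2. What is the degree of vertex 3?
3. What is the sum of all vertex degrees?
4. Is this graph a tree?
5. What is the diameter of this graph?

Count: 7 vertices, 6 edges.
Vertex 3 has neighbors [2, 5], degree = 2.
Handshaking lemma: 2 * 6 = 12.
A graph is a tree iff it is connected and has exactly n-1 edges. This graph is connected (all 7 vertices in one component) and has 7-1 = 6 edges. It is a tree.
Diameter (longest shortest path) = 4.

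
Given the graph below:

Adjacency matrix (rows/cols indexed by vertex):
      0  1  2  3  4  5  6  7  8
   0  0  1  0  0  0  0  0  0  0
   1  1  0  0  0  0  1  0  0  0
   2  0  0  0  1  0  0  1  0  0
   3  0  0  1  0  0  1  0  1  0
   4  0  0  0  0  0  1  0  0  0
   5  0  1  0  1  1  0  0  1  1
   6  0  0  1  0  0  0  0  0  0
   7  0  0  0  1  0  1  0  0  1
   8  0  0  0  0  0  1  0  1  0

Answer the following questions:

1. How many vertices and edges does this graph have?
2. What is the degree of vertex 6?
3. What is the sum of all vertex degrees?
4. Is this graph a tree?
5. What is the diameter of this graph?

Count: 9 vertices, 10 edges.
Vertex 6 has neighbors [2], degree = 1.
Handshaking lemma: 2 * 10 = 20.
A tree on 9 vertices has 8 edges. This graph has 10 edges (2 extra). Not a tree.
Diameter (longest shortest path) = 5.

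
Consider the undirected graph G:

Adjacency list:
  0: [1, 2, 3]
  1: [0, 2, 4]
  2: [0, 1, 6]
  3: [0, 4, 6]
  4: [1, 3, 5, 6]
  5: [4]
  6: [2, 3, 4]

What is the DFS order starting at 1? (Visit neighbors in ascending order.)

DFS from vertex 1 (neighbors processed in ascending order):
Visit order: 1, 0, 2, 6, 3, 4, 5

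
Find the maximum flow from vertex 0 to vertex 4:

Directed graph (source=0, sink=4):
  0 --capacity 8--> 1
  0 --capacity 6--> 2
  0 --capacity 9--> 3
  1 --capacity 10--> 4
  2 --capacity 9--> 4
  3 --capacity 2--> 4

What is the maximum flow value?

Computing max flow:
  Flow on (0->1): 8/8
  Flow on (0->2): 6/6
  Flow on (0->3): 2/9
  Flow on (1->4): 8/10
  Flow on (2->4): 6/9
  Flow on (3->4): 2/2
Maximum flow = 16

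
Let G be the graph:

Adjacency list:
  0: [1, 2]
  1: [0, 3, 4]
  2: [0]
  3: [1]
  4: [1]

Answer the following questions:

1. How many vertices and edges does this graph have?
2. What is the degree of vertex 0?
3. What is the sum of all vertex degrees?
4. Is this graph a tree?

Count: 5 vertices, 4 edges.
Vertex 0 has neighbors [1, 2], degree = 2.
Handshaking lemma: 2 * 4 = 8.
A graph is a tree iff it is connected and has exactly n-1 edges. This graph is connected (all 5 vertices in one component) and has 5-1 = 4 edges. It is a tree.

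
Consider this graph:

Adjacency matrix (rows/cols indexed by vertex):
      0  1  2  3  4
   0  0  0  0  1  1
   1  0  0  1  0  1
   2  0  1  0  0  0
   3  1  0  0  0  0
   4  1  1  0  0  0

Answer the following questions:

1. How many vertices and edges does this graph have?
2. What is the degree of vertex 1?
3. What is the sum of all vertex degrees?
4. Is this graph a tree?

Count: 5 vertices, 4 edges.
Vertex 1 has neighbors [2, 4], degree = 2.
Handshaking lemma: 2 * 4 = 8.
A graph is a tree iff it is connected and has exactly n-1 edges. This graph is connected (all 5 vertices in one component) and has 5-1 = 4 edges. It is a tree.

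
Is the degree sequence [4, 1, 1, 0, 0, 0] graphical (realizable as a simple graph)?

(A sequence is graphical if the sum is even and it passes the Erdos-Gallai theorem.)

Sum of degrees = 6. Sum is even but fails Erdos-Gallai. The sequence is NOT graphical.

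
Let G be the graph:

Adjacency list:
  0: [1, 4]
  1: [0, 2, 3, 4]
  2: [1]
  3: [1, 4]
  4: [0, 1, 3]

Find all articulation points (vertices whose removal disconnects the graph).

An articulation point is a vertex whose removal disconnects the graph.
Articulation points: [1]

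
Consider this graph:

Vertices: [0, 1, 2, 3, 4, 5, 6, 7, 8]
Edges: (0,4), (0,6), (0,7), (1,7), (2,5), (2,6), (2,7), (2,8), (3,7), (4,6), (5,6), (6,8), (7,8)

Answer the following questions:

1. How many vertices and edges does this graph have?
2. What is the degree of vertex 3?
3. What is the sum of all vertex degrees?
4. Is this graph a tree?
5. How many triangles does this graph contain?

Count: 9 vertices, 13 edges.
Vertex 3 has neighbors [7], degree = 1.
Handshaking lemma: 2 * 13 = 26.
A tree on 9 vertices has 8 edges. This graph has 13 edges (5 extra). Not a tree.
Number of triangles = 4.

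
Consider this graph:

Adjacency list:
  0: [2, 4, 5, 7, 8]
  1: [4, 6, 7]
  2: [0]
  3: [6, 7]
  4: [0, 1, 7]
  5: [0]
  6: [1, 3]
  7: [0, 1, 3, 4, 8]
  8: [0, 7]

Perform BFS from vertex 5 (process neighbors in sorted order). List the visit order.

BFS from vertex 5 (neighbors processed in ascending order):
Visit order: 5, 0, 2, 4, 7, 8, 1, 3, 6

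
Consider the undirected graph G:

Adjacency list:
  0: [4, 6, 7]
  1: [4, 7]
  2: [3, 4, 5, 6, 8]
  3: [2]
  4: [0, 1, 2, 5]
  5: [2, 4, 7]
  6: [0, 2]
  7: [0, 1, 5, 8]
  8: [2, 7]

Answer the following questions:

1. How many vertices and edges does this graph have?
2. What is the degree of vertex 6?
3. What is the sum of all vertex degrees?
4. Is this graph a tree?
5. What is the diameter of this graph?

Count: 9 vertices, 13 edges.
Vertex 6 has neighbors [0, 2], degree = 2.
Handshaking lemma: 2 * 13 = 26.
A tree on 9 vertices has 8 edges. This graph has 13 edges (5 extra). Not a tree.
Diameter (longest shortest path) = 3.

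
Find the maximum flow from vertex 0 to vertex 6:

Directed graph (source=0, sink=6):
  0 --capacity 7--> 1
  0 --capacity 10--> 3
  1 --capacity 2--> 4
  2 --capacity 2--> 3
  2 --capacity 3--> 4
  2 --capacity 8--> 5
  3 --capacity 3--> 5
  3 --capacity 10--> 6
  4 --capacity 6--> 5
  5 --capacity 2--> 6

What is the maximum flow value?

Computing max flow:
  Flow on (0->1): 2/7
  Flow on (0->3): 10/10
  Flow on (1->4): 2/2
  Flow on (3->6): 10/10
  Flow on (4->5): 2/6
  Flow on (5->6): 2/2
Maximum flow = 12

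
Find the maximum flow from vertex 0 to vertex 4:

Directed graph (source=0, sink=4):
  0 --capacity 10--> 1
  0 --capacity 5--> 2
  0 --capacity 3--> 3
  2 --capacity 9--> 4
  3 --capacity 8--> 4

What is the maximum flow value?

Computing max flow:
  Flow on (0->2): 5/5
  Flow on (0->3): 3/3
  Flow on (2->4): 5/9
  Flow on (3->4): 3/8
Maximum flow = 8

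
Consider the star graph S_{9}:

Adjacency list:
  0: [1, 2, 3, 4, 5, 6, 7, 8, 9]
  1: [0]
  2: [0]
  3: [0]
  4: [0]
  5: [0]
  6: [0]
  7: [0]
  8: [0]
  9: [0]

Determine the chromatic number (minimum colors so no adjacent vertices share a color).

S_{9} has one hub adjacent to 9 leaves; leaves are pairwise non-adjacent.
Color the hub 0 and every leaf 1.
Chromatic number = 2.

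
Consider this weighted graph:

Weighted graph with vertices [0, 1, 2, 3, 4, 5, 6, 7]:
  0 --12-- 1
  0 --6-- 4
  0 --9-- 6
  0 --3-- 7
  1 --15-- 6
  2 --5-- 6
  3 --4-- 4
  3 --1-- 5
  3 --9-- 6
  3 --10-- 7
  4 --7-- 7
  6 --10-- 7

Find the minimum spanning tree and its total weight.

Applying Kruskal's algorithm (sort edges by weight, add if no cycle):
  Add (3,5) w=1
  Add (0,7) w=3
  Add (3,4) w=4
  Add (2,6) w=5
  Add (0,4) w=6
  Skip (4,7) w=7 (creates cycle)
  Add (0,6) w=9
  Skip (3,6) w=9 (creates cycle)
  Skip (3,7) w=10 (creates cycle)
  Skip (6,7) w=10 (creates cycle)
  Add (0,1) w=12
  Skip (1,6) w=15 (creates cycle)
MST weight = 40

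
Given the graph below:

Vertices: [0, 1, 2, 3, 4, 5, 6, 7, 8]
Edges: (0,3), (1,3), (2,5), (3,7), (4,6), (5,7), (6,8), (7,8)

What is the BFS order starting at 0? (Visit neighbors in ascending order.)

BFS from vertex 0 (neighbors processed in ascending order):
Visit order: 0, 3, 1, 7, 5, 8, 2, 6, 4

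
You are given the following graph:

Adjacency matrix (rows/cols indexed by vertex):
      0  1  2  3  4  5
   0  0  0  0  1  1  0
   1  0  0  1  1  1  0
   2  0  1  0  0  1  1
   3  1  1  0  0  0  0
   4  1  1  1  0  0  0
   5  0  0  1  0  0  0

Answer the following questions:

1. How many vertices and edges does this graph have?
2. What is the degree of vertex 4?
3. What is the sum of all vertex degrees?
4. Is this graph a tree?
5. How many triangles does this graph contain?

Count: 6 vertices, 7 edges.
Vertex 4 has neighbors [0, 1, 2], degree = 3.
Handshaking lemma: 2 * 7 = 14.
A tree on 6 vertices has 5 edges. This graph has 7 edges (2 extra). Not a tree.
Number of triangles = 1.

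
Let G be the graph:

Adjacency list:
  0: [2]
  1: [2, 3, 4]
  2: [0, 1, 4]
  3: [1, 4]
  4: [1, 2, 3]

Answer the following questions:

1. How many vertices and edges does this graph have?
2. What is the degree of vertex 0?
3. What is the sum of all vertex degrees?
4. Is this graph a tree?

Count: 5 vertices, 6 edges.
Vertex 0 has neighbors [2], degree = 1.
Handshaking lemma: 2 * 6 = 12.
A tree on 5 vertices has 4 edges. This graph has 6 edges (2 extra). Not a tree.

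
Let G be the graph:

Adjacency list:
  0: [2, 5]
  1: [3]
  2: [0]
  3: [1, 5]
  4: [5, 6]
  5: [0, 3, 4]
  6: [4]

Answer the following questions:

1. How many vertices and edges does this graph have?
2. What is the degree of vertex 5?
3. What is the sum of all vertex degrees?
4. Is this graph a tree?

Count: 7 vertices, 6 edges.
Vertex 5 has neighbors [0, 3, 4], degree = 3.
Handshaking lemma: 2 * 6 = 12.
A graph is a tree iff it is connected and has exactly n-1 edges. This graph is connected (all 7 vertices in one component) and has 7-1 = 6 edges. It is a tree.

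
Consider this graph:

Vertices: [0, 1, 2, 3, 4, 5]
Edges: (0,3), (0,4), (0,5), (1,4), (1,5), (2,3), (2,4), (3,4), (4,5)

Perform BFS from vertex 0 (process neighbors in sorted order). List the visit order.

BFS from vertex 0 (neighbors processed in ascending order):
Visit order: 0, 3, 4, 5, 2, 1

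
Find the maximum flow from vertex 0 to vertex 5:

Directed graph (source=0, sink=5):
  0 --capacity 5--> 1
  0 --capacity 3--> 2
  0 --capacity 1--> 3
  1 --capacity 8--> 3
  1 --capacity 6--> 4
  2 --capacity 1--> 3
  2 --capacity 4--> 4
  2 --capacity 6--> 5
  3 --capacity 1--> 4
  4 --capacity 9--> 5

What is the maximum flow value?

Computing max flow:
  Flow on (0->1): 5/5
  Flow on (0->2): 3/3
  Flow on (0->3): 1/1
  Flow on (1->4): 5/6
  Flow on (2->5): 3/6
  Flow on (3->4): 1/1
  Flow on (4->5): 6/9
Maximum flow = 9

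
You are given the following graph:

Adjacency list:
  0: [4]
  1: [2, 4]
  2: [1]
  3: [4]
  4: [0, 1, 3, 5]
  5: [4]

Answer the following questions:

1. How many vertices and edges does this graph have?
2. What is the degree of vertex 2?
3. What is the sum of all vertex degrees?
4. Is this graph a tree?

Count: 6 vertices, 5 edges.
Vertex 2 has neighbors [1], degree = 1.
Handshaking lemma: 2 * 5 = 10.
A graph is a tree iff it is connected and has exactly n-1 edges. This graph is connected (all 6 vertices in one component) and has 6-1 = 5 edges. It is a tree.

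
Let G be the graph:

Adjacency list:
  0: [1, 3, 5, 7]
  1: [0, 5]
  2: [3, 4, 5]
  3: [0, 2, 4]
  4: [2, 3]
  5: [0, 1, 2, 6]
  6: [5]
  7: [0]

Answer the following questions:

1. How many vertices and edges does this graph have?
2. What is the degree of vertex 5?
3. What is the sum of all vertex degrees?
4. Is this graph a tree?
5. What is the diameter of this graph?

Count: 8 vertices, 10 edges.
Vertex 5 has neighbors [0, 1, 2, 6], degree = 4.
Handshaking lemma: 2 * 10 = 20.
A tree on 8 vertices has 7 edges. This graph has 10 edges (3 extra). Not a tree.
Diameter (longest shortest path) = 3.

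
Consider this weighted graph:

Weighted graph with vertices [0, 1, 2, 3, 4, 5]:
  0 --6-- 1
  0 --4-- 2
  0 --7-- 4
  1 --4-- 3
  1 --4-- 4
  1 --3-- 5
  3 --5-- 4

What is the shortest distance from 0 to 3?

Using Dijkstra's algorithm from vertex 0:
Shortest path: 0 -> 1 -> 3
Total weight: 6 + 4 = 10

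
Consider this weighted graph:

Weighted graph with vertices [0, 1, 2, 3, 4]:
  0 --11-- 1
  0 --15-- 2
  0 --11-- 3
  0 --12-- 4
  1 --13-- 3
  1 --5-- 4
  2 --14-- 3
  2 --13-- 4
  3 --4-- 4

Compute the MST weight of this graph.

Applying Kruskal's algorithm (sort edges by weight, add if no cycle):
  Add (3,4) w=4
  Add (1,4) w=5
  Add (0,3) w=11
  Skip (0,1) w=11 (creates cycle)
  Skip (0,4) w=12 (creates cycle)
  Skip (1,3) w=13 (creates cycle)
  Add (2,4) w=13
  Skip (2,3) w=14 (creates cycle)
  Skip (0,2) w=15 (creates cycle)
MST weight = 33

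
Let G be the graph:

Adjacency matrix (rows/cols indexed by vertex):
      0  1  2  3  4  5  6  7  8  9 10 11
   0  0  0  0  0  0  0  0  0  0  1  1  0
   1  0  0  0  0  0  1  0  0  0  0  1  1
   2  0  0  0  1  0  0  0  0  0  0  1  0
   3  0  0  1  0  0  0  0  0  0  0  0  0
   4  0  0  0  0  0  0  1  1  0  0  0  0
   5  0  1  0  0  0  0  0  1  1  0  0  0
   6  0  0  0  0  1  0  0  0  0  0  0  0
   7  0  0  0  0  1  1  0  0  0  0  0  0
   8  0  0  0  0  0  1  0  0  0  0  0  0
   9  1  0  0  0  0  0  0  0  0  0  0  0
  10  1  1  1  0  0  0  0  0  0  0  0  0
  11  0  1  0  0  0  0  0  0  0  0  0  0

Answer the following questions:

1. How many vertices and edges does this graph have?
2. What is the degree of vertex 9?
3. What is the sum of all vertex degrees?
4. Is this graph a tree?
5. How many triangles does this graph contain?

Count: 12 vertices, 11 edges.
Vertex 9 has neighbors [0], degree = 1.
Handshaking lemma: 2 * 11 = 22.
A graph is a tree iff it is connected and has exactly n-1 edges. This graph is connected (all 12 vertices in one component) and has 12-1 = 11 edges. It is a tree.
Number of triangles = 0.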